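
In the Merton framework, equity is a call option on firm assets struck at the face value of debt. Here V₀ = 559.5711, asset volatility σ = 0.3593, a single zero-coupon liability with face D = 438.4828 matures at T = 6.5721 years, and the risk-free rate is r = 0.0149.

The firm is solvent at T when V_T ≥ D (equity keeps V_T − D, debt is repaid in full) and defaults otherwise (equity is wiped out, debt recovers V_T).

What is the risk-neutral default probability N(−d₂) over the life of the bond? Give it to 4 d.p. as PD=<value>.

d₁ = [ln(V₀/D) + (r + σ²/2)T] / (σ√T)
   = [ln(559.5711/438.4828) + (0.0149 + 0.5·0.3593²)·6.5721] / (0.3593·√6.5721)
   = [0.243850 + 0.522142] / 0.921105 = 0.831601
d₂ = d₁ − σ√T = 0.831601 − 0.921105 = -0.089505
risk-neutral PD = N(−d₂) = N(0.089505) = 0.535660

PD=0.5357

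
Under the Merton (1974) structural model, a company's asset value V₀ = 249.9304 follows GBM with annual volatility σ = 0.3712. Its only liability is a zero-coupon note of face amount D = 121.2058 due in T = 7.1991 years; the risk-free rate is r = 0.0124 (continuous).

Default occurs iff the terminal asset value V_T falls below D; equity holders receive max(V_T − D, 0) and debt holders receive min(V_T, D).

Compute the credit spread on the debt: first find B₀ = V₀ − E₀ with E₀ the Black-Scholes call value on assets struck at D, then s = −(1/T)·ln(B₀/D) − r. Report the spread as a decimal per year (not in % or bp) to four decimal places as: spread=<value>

spread=0.0246

d₁ = [ln(V₀/D) + (r + σ²/2)T] / (σ√T)
   = [ln(249.9304/121.2058) + (0.0124 + 0.5·0.3712²)·7.1991] / (0.3712·√7.1991)
   = [0.723693 + 0.585249] / 0.995972 = 1.314235
d₂ = d₁ − σ√T = 1.314235 − 0.995972 = 0.318263
N(d₁) = 0.905616,  N(d₂) = 0.624857,  e^(−rT) = 0.914600
E₀ = V₀·N(d₁) − D·e^(−rT)·N(d₂)
   = 249.9304·0.905616 − 121.2058·0.914600·0.624857 = 157.072654
B₀ = V₀ − E₀ = 249.9304 − 157.072654 = 92.857746
spread = −(1/T)·ln(B₀/D) − r = −(1/7.1991)·ln(92.857746/121.2058) − 0.0124 = 0.02460757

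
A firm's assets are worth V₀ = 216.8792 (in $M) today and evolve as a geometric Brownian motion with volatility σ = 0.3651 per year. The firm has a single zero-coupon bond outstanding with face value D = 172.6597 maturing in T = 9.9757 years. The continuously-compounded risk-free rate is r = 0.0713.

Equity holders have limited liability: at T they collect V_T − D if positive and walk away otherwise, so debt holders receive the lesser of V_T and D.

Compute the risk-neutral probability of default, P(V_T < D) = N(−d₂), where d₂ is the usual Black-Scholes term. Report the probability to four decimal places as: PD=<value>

PD=0.4060

d₁ = [ln(V₀/D) + (r + σ²/2)T] / (σ√T)
   = [ln(216.8792/172.6597) + (0.0713 + 0.5·0.3651²)·9.9757] / (0.3651·√9.9757)
   = [0.228018 + 1.376138] / 1.153144 = 1.391115
d₂ = d₁ − σ√T = 1.391115 − 1.153144 = 0.237971
risk-neutral PD = N(−d₂) = N(-0.237971) = 0.405952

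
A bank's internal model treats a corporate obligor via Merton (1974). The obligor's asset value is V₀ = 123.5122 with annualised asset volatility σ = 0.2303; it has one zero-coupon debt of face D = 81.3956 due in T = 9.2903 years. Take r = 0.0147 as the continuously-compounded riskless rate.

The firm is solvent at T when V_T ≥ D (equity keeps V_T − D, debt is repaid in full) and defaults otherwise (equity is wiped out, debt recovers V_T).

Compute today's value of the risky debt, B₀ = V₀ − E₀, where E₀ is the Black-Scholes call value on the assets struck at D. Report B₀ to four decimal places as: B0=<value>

B0=63.2292

d₁ = [ln(V₀/D) + (r + σ²/2)T] / (σ√T)
   = [ln(123.5122/81.3956) + (0.0147 + 0.5·0.2303²)·9.2903] / (0.2303·√9.2903)
   = [0.417019 + 0.382937] / 0.701954 = 1.139613
d₂ = d₁ − σ√T = 1.139613 − 0.701954 = 0.437659
N(d₁) = 0.872776,  N(d₂) = 0.669183,  e^(−rT) = 0.872348
E₀ = V₀·N(d₁) − D·e^(−rT)·N(d₂)
   = 123.5122·0.872776 − 81.3956·0.872348·0.669183 = 60.282993
B₀ = V₀ − E₀ = 123.5122 − 60.282993 = 63.229207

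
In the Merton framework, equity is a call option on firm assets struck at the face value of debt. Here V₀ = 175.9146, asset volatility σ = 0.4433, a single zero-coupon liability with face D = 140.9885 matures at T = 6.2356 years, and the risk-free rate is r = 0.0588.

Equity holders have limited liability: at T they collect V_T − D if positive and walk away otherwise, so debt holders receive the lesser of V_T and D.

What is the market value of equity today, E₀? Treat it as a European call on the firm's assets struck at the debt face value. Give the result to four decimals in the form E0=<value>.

E0=103.4698

d₁ = [ln(V₀/D) + (r + σ²/2)T] / (σ√T)
   = [ln(175.9146/140.9885) + (0.0588 + 0.5·0.4433²)·6.2356] / (0.4433·√6.2356)
   = [0.221320 + 0.979347] / 1.106973 = 1.084641
d₂ = d₁ − σ√T = 1.084641 − 1.106973 = -0.022332
N(d₁) = 0.860960,  N(d₂) = 0.491092,  e^(−rT) = 0.693050
E₀ = V₀·N(d₁) − D·e^(−rT)·N(d₂)
   = 175.9146·0.860960 − 140.9885·0.693050·0.491092 = 103.469785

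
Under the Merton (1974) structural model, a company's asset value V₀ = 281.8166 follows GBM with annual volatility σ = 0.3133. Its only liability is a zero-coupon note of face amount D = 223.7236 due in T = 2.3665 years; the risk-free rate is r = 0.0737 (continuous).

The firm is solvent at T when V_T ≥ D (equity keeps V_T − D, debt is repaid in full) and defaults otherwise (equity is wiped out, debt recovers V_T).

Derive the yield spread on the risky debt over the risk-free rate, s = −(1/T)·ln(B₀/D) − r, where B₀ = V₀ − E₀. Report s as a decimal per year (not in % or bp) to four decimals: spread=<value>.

spread=0.0283

d₁ = [ln(V₀/D) + (r + σ²/2)T] / (σ√T)
   = [ln(281.8166/223.7236) + (0.0737 + 0.5·0.3133²)·2.3665] / (0.3133·√2.3665)
   = [0.230845 + 0.290555] / 0.481963 = 1.081827
d₂ = d₁ − σ√T = 1.081827 − 0.481963 = 0.599864
N(d₁) = 0.860335,  N(d₂) = 0.725701,  e^(−rT) = 0.839952
E₀ = V₀·N(d₁) − D·e^(−rT)·N(d₂)
   = 281.8166·0.860335 − 223.7236·0.839952·0.725701 = 106.085113
B₀ = V₀ − E₀ = 281.8166 − 106.085113 = 175.731487
spread = −(1/T)·ln(B₀/D) − r = −(1/2.3665)·ln(175.731487/223.7236) − 0.0737 = 0.02833008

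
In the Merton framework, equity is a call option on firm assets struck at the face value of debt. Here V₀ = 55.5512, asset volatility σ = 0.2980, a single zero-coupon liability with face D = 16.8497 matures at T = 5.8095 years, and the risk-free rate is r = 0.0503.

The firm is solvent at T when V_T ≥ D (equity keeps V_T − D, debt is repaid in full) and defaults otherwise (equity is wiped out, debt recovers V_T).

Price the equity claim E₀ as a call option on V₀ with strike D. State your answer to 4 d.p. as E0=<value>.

d₁ = [ln(V₀/D) + (r + σ²/2)T] / (σ√T)
   = [ln(55.5512/16.8497) + (0.0503 + 0.5·0.2980²)·5.8095] / (0.2980·√5.8095)
   = [1.192972 + 0.550171] / 0.718267 = 2.426876
d₂ = d₁ − σ√T = 2.426876 − 0.718267 = 1.708609
N(d₁) = 0.992385,  N(d₂) = 0.956238,  e^(−rT) = 0.746606
E₀ = V₀·N(d₁) − D·e^(−rT)·N(d₂)
   = 55.5512·0.992385 − 16.8497·0.746606·0.956238 = 43.098633

E0=43.0986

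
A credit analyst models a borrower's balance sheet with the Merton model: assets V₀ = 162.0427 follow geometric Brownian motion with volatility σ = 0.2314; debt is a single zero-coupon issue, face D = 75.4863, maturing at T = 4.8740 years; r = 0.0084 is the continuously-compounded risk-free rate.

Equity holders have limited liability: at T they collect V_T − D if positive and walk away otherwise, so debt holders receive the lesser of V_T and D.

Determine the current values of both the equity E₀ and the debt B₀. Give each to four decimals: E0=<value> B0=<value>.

d₁ = [ln(V₀/D) + (r + σ²/2)T] / (σ√T)
   = [ln(162.0427/75.4863) + (0.0084 + 0.5·0.2314²)·4.8740] / (0.2314·√4.8740)
   = [0.763909 + 0.171433] / 0.510865 = 1.830898
d₂ = d₁ − σ√T = 1.830898 − 0.510865 = 1.320033
N(d₁) = 0.966442,  N(d₂) = 0.906588,  e^(−rT) = 0.959885
E₀ = V₀·N(d₁) − D·e^(−rT)·N(d₂)
   = 162.0427·0.966442 − 75.4863·0.959885·0.906588 = 90.915172
B₀ = V₀ − E₀ = 162.0427 − 90.915172 = 71.127528

E0=90.9152 B0=71.1275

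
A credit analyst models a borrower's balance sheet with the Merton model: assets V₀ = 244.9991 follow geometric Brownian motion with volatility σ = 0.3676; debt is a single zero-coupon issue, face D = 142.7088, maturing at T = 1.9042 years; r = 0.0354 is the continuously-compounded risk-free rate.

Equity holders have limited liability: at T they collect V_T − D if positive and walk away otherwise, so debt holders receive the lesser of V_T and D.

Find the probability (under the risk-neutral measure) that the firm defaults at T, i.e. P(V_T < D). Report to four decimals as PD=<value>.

PD=0.1724

d₁ = [ln(V₀/D) + (r + σ²/2)T] / (σ√T)
   = [ln(244.9991/142.7088) + (0.0354 + 0.5·0.3676²)·1.9042] / (0.3676·√1.9042)
   = [0.540448 + 0.196066] / 0.507261 = 1.451942
d₂ = d₁ − σ√T = 1.451942 − 0.507261 = 0.944681
risk-neutral PD = N(−d₂) = N(-0.944681) = 0.172411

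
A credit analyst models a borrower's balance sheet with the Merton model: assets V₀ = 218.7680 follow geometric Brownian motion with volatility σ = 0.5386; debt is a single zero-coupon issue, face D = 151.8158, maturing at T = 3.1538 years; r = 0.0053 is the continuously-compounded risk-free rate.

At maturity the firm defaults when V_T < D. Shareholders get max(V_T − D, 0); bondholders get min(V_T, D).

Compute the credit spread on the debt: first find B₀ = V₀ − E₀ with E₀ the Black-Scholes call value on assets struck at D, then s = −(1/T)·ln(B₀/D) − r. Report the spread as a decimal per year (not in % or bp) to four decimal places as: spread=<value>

spread=0.0925

d₁ = [ln(V₀/D) + (r + σ²/2)T] / (σ√T)
   = [ln(218.7680/151.8158) + (0.0053 + 0.5·0.5386²)·3.1538] / (0.5386·√3.1538)
   = [0.365344 + 0.474158] / 0.956497 = 0.877684
d₂ = d₁ − σ√T = 0.877684 − 0.956497 = -0.078812
N(d₁) = 0.809942,  N(d₂) = 0.468591,  e^(−rT) = 0.983424
E₀ = V₀·N(d₁) − D·e^(−rT)·N(d₂)
   = 218.7680·0.809942 − 151.8158·0.983424·0.468591 = 107.229205
B₀ = V₀ − E₀ = 218.7680 − 107.229205 = 111.538795
spread = −(1/T)·ln(B₀/D) − r = −(1/3.1538)·ln(111.538795/151.8158) − 0.0053 = 0.09245365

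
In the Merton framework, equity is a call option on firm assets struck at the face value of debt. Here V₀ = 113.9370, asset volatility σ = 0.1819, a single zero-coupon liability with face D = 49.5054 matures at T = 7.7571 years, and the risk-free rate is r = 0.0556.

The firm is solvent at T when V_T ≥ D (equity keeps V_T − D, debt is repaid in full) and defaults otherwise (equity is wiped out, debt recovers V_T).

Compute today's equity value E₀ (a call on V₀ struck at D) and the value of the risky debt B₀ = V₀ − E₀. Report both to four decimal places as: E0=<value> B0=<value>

d₁ = [ln(V₀/D) + (r + σ²/2)T] / (σ√T)
   = [ln(113.9370/49.5054) + (0.0556 + 0.5·0.1819²)·7.7571] / (0.1819·√7.7571)
   = [0.833564 + 0.559627] / 0.506620 = 2.749971
d₂ = d₁ − σ√T = 2.749971 − 0.506620 = 2.243351
N(d₁) = 0.997020,  N(d₂) = 0.987563,  e^(−rT) = 0.649667
E₀ = V₀·N(d₁) − D·e^(−rT)·N(d₂)
   = 113.9370·0.997020 − 49.5054·0.649667·0.987563 = 81.835423
B₀ = V₀ − E₀ = 113.9370 − 81.835423 = 32.101577

E0=81.8354 B0=32.1016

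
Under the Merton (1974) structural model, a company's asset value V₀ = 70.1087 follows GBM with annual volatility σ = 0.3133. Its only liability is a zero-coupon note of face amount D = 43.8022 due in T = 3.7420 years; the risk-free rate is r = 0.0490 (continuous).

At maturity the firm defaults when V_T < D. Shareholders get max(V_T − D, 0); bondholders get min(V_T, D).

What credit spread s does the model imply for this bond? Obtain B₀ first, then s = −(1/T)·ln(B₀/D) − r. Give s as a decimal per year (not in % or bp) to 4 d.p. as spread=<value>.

d₁ = [ln(V₀/D) + (r + σ²/2)T] / (σ√T)
   = [ln(70.1087/43.8022) + (0.0490 + 0.5·0.3133²)·3.7420] / (0.3133·√3.7420)
   = [0.470363 + 0.367010] / 0.606055 = 1.381676
d₂ = d₁ − σ√T = 1.381676 − 0.606055 = 0.775621
N(d₁) = 0.916464,  N(d₂) = 0.781014,  e^(−rT) = 0.832470
E₀ = V₀·N(d₁) − D·e^(−rT)·N(d₂)
   = 70.1087·0.916464 − 43.8022·0.832470·0.781014 = 35.773235
B₀ = V₀ − E₀ = 70.1087 − 35.773235 = 34.335465
spread = −(1/T)·ln(B₀/D) − r = −(1/3.7420)·ln(34.335465/43.8022) − 0.0490 = 0.01607356

spread=0.0161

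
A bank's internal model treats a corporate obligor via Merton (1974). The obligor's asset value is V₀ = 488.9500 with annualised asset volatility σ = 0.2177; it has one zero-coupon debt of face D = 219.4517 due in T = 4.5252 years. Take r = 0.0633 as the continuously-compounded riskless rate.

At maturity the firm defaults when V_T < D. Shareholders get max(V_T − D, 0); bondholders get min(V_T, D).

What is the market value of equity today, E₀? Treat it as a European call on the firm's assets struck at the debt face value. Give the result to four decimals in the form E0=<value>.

E0=324.5657

d₁ = [ln(V₀/D) + (r + σ²/2)T] / (σ√T)
   = [ln(488.9500/219.4517) + (0.0633 + 0.5·0.2177²)·4.5252] / (0.2177·√4.5252)
   = [0.801128 + 0.393677] / 0.463103 = 2.580001
d₂ = d₁ − σ√T = 2.580001 − 0.463103 = 2.116898
N(d₁) = 0.995060,  N(d₂) = 0.982866,  e^(−rT) = 0.750928
E₀ = V₀·N(d₁) − D·e^(−rT)·N(d₂)
   = 488.9500·0.995060 − 219.4517·0.750928·0.982866 = 324.565697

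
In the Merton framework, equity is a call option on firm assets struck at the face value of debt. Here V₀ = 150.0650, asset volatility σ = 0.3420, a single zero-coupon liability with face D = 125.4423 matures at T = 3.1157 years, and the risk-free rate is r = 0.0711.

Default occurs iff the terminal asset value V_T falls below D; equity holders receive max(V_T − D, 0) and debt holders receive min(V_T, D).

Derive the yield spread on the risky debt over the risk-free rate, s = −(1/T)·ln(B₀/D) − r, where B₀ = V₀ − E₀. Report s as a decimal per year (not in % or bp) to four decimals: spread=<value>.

d₁ = [ln(V₀/D) + (r + σ²/2)T] / (σ√T)
   = [ln(150.0650/125.4423) + (0.0711 + 0.5·0.3420²)·3.1157] / (0.3420·√3.1157)
   = [0.179223 + 0.403739] / 0.603676 = 0.965686
d₂ = d₁ − σ√T = 0.965686 − 0.603676 = 0.362010
N(d₁) = 0.832899,  N(d₂) = 0.641328,  e^(−rT) = 0.801295
E₀ = V₀·N(d₁) − D·e^(−rT)·N(d₂)
   = 150.0650·0.832899 − 125.4423·0.801295·0.641328 = 60.525168
B₀ = V₀ − E₀ = 150.0650 − 60.525168 = 89.539832
spread = −(1/T)·ln(B₀/D) − r = −(1/3.1157)·ln(89.539832/125.4423) − 0.0711 = 0.03711399

spread=0.0371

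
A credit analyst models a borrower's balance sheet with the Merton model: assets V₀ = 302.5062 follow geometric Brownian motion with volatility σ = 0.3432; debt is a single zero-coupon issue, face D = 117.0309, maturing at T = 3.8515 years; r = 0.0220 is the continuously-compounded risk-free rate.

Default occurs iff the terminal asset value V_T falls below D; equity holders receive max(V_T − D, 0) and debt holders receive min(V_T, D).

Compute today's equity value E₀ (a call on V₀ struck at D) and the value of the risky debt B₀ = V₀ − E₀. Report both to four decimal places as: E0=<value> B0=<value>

E0=198.1303 B0=104.3759

d₁ = [ln(V₀/D) + (r + σ²/2)T] / (σ√T)
   = [ln(302.5062/117.0309) + (0.0220 + 0.5·0.3432²)·3.8515] / (0.3432·√3.8515)
   = [0.949664 + 0.311560] / 0.673538 = 1.872535
d₂ = d₁ − σ√T = 1.872535 − 0.673538 = 1.198996
N(d₁) = 0.969434,  N(d₂) = 0.884735,  e^(−rT) = 0.918758
E₀ = V₀·N(d₁) − D·e^(−rT)·N(d₂)
   = 302.5062·0.969434 − 117.0309·0.918758·0.884735 = 198.130275
B₀ = V₀ − E₀ = 302.5062 − 198.130275 = 104.375925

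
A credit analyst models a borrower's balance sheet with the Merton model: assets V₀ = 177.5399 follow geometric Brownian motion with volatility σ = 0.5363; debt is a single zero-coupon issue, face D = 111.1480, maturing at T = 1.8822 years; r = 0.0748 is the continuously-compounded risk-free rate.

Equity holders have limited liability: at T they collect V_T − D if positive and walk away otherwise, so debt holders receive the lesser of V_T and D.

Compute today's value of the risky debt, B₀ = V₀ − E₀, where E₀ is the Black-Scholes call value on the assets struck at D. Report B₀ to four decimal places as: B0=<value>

d₁ = [ln(V₀/D) + (r + σ²/2)T] / (σ√T)
   = [ln(177.5399/111.1480) + (0.0748 + 0.5·0.5363²)·1.8822] / (0.5363·√1.8822)
   = [0.468333 + 0.411466] / 0.735768 = 1.195756
d₂ = d₁ − σ√T = 1.195756 − 0.735768 = 0.459988
N(d₁) = 0.884104,  N(d₂) = 0.677238,  e^(−rT) = 0.868673
E₀ = V₀·N(d₁) − D·e^(−rT)·N(d₂)
   = 177.5399·0.884104 − 111.1480·0.868673·0.677238 = 91.575598
B₀ = V₀ − E₀ = 177.5399 − 91.575598 = 85.964302

B0=85.9643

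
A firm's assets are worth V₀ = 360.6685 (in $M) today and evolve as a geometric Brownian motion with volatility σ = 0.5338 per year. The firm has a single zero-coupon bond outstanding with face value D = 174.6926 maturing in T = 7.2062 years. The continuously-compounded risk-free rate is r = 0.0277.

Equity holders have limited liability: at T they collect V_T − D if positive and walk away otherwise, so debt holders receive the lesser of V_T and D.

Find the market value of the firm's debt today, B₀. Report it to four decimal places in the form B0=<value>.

d₁ = [ln(V₀/D) + (r + σ²/2)T] / (σ√T)
   = [ln(360.6685/174.6926) + (0.0277 + 0.5·0.5338²)·7.2062] / (0.5338·√7.2062)
   = [0.724931 + 1.226288] / 1.432952 = 1.361678
d₂ = d₁ − σ√T = 1.361678 − 1.432952 = -0.071275
N(d₁) = 0.913350,  N(d₂) = 0.471590,  e^(−rT) = 0.819049
E₀ = V₀·N(d₁) − D·e^(−rT)·N(d₂)
   = 360.6685·0.913350 − 174.6926·0.819049·0.471590 = 261.940777
B₀ = V₀ − E₀ = 360.6685 − 261.940777 = 98.727723

B0=98.7277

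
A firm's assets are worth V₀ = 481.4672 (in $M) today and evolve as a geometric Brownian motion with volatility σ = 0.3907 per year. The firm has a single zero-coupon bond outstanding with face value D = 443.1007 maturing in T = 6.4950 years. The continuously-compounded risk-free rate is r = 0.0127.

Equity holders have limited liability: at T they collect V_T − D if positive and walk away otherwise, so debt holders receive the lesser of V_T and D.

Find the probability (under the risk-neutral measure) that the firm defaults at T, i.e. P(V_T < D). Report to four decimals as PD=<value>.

PD=0.6299

d₁ = [ln(V₀/D) + (r + σ²/2)T] / (σ√T)
   = [ln(481.4672/443.1007) + (0.0127 + 0.5·0.3907²)·6.4950] / (0.3907·√6.4950)
   = [0.083041 + 0.578206] / 0.995710 = 0.664096
d₂ = d₁ − σ√T = 0.664096 − 0.995710 = -0.331614
risk-neutral PD = N(−d₂) = N(0.331614) = 0.629910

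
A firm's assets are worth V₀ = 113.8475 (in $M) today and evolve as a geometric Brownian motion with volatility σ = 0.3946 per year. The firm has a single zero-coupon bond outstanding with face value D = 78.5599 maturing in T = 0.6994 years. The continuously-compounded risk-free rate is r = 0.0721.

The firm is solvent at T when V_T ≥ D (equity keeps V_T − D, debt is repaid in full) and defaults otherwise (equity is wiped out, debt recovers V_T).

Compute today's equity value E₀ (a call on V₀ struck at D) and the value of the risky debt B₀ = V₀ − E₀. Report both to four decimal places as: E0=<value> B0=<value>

d₁ = [ln(V₀/D) + (r + σ²/2)T] / (σ√T)
   = [ln(113.8475/78.5599) + (0.0721 + 0.5·0.3946²)·0.6994] / (0.3946·√0.6994)
   = [0.370998 + 0.104878] / 0.330005 = 1.442031
d₂ = d₁ − σ√T = 1.442031 − 0.330005 = 1.112026
N(d₁) = 0.925353,  N(d₂) = 0.866937,  e^(−rT) = 0.950824
E₀ = V₀·N(d₁) − D·e^(−rT)·N(d₂)
   = 113.8475·0.925353 − 78.5599·0.950824·0.866937 = 40.591924
B₀ = V₀ − E₀ = 113.8475 − 40.591924 = 73.255576

E0=40.5919 B0=73.2556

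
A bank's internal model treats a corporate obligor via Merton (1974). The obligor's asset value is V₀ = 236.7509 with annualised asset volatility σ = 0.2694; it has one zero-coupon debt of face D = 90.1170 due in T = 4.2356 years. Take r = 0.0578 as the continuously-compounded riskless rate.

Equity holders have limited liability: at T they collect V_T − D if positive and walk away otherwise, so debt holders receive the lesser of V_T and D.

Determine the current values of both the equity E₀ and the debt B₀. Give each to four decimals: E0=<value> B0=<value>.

d₁ = [ln(V₀/D) + (r + σ²/2)T] / (σ√T)
   = [ln(236.7509/90.1170) + (0.0578 + 0.5·0.2694²)·4.2356] / (0.2694·√4.2356)
   = [0.965900 + 0.398520] / 0.554441 = 2.460894
d₂ = d₁ − σ√T = 2.460894 − 0.554441 = 1.906453
N(d₁) = 0.993070,  N(d₂) = 0.971704,  e^(−rT) = 0.782847
E₀ = V₀·N(d₁) − D·e^(−rT)·N(d₂)
   = 236.7509·0.993070 − 90.1170·0.782847·0.971704 = 166.558674
B₀ = V₀ − E₀ = 236.7509 − 166.558674 = 70.192226

E0=166.5587 B0=70.1922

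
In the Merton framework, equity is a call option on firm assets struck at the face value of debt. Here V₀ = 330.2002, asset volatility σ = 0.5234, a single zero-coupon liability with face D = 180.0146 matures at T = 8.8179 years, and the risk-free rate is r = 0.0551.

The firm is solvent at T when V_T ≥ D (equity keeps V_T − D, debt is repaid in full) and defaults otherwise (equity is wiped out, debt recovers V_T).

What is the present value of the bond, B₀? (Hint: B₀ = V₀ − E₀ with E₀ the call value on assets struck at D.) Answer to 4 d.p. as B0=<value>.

d₁ = [ln(V₀/D) + (r + σ²/2)T] / (σ√T)
   = [ln(330.2002/180.0146) + (0.0551 + 0.5·0.5234²)·8.8179] / (0.5234·√8.8179)
   = [0.606661 + 1.693687] / 1.554234 = 1.480053
d₂ = d₁ − σ√T = 1.480053 − 1.554234 = -0.074180
N(d₁) = 0.930570,  N(d₂) = 0.470433,  e^(−rT) = 0.615164
E₀ = V₀·N(d₁) − D·e^(−rT)·N(d₂)
   = 330.2002·0.930570 − 180.0146·0.615164·0.470433 = 255.179462
B₀ = V₀ − E₀ = 330.2002 − 255.179462 = 75.020738

B0=75.0207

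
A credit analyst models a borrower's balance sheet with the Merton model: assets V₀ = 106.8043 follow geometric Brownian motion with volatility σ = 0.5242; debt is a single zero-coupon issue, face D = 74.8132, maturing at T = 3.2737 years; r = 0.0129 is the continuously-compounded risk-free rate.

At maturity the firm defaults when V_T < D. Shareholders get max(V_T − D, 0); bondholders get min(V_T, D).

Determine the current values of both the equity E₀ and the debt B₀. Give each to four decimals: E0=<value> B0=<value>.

d₁ = [ln(V₀/D) + (r + σ²/2)T] / (σ√T)
   = [ln(106.8043/74.8132) + (0.0129 + 0.5·0.5242²)·3.2737] / (0.5242·√3.2737)
   = [0.356004 + 0.492014] / 0.948454 = 0.894105
d₂ = d₁ − σ√T = 0.894105 − 0.948454 = -0.054350
N(d₁) = 0.814367,  N(d₂) = 0.478328,  e^(−rT) = 0.958649
E₀ = V₀·N(d₁) − D·e^(−rT)·N(d₂)
   = 106.8043·0.814367 − 74.8132·0.958649·0.478328 = 52.672407
B₀ = V₀ − E₀ = 106.8043 − 52.672407 = 54.131893

E0=52.6724 B0=54.1319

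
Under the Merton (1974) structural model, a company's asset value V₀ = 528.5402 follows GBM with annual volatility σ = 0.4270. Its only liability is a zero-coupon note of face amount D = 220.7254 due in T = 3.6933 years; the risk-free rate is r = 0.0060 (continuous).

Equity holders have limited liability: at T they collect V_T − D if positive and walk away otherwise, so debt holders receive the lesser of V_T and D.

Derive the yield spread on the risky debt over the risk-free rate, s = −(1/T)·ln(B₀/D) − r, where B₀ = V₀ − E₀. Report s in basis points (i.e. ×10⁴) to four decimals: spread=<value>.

spread=240.1833

d₁ = [ln(V₀/D) + (r + σ²/2)T] / (σ√T)
   = [ln(528.5402/220.7254) + (0.0060 + 0.5·0.4270²)·3.6933] / (0.4270·√3.6933)
   = [0.873199 + 0.358858] / 0.820607 = 1.501397
d₂ = d₁ − σ√T = 1.501397 − 0.820607 = 0.680791
N(d₁) = 0.933374,  N(d₂) = 0.751998,  e^(−rT) = 0.978084
E₀ = V₀·N(d₁) − D·e^(−rT)·N(d₂)
   = 528.5402·0.933374 − 220.7254·0.978084·0.751998 = 330.978157
B₀ = V₀ − E₀ = 528.5402 − 330.978157 = 197.562043
spread = −(1/T)·ln(B₀/D) − r = −(1/3.6933)·ln(197.562043/220.7254) − 0.0060 = 0.02401833
in basis points: 0.02401833 × 10⁴ = 240.1833 bp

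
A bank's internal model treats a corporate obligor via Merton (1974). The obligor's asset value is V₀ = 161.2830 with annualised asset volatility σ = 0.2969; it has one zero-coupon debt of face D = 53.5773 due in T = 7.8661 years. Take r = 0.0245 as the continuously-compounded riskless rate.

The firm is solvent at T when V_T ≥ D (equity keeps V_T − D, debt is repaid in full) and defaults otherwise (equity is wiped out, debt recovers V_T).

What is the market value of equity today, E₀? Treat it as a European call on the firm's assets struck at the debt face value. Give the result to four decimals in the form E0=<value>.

E0=118.8015

d₁ = [ln(V₀/D) + (r + σ²/2)T] / (σ√T)
   = [ln(161.2830/53.5773) + (0.0245 + 0.5·0.2969²)·7.8661] / (0.2969·√7.8661)
   = [1.102035 + 0.539416] / 0.832703 = 1.971234
d₂ = d₁ − σ√T = 1.971234 − 0.832703 = 1.138531
N(d₁) = 0.975651,  N(d₂) = 0.872551,  e^(−rT) = 0.824713
E₀ = V₀·N(d₁) − D·e^(−rT)·N(d₂)
   = 161.2830·0.975651 − 53.5773·0.824713·0.872551 = 118.801544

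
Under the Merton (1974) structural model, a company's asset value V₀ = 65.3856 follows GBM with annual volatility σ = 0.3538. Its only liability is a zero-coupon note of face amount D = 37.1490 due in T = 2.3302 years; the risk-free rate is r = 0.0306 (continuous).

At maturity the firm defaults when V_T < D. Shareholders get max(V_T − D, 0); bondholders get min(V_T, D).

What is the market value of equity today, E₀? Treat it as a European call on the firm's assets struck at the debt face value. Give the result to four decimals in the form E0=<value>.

d₁ = [ln(V₀/D) + (r + σ²/2)T] / (σ√T)
   = [ln(65.3856/37.1490) + (0.0306 + 0.5·0.3538²)·2.3302] / (0.3538·√2.3302)
   = [0.565365 + 0.217145] / 0.540075 = 1.448890
d₂ = d₁ − σ√T = 1.448890 − 0.540075 = 0.908815
N(d₁) = 0.926316,  N(d₂) = 0.818276,  e^(−rT) = 0.931179
E₀ = V₀·N(d₁) − D·e^(−rT)·N(d₂)
   = 65.3856·0.926316 − 37.1490·0.931179·0.818276 = 32.261623

E0=32.2616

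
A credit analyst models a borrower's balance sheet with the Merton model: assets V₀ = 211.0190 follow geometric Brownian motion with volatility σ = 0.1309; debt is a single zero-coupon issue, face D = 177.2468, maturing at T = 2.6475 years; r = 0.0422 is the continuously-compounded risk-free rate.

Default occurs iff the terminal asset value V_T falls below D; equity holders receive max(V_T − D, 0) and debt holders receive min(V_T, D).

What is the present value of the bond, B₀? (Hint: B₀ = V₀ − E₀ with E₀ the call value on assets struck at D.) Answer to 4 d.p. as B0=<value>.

d₁ = [ln(V₀/D) + (r + σ²/2)T] / (σ√T)
   = [ln(211.0190/177.2468) + (0.0422 + 0.5·0.1309²)·2.6475] / (0.1309·√2.6475)
   = [0.174405 + 0.134407] / 0.212989 = 1.449894
d₂ = d₁ − σ√T = 1.449894 − 0.212989 = 1.236905
N(d₁) = 0.926456,  N(d₂) = 0.891939,  e^(−rT) = 0.894291
E₀ = V₀·N(d₁) − D·e^(−rT)·N(d₂)
   = 211.0190·0.926456 − 177.2468·0.894291·0.891939 = 54.118463
B₀ = V₀ − E₀ = 211.0190 − 54.118463 = 156.900537

B0=156.9005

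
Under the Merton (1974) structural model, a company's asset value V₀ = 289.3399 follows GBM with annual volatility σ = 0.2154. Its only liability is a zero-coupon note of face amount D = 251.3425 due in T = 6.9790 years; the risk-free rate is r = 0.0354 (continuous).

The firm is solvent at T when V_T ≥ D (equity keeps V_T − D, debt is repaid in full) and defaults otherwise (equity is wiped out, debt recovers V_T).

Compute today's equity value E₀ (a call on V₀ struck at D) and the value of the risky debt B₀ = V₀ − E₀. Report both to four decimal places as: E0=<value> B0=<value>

d₁ = [ln(V₀/D) + (r + σ²/2)T] / (σ√T)
   = [ln(289.3399/251.3425) + (0.0354 + 0.5·0.2154²)·6.9790] / (0.2154·√6.9790)
   = [0.140786 + 0.408959] / 0.569039 = 0.966093
d₂ = d₁ − σ√T = 0.966093 − 0.569039 = 0.397054
N(d₁) = 0.833001,  N(d₂) = 0.654336,  e^(−rT) = 0.781096
E₀ = V₀·N(d₁) − D·e^(−rT)·N(d₂)
   = 289.3399·0.833001 − 251.3425·0.781096·0.654336 = 112.559429
B₀ = V₀ − E₀ = 289.3399 − 112.559429 = 176.780471

E0=112.5594 B0=176.7805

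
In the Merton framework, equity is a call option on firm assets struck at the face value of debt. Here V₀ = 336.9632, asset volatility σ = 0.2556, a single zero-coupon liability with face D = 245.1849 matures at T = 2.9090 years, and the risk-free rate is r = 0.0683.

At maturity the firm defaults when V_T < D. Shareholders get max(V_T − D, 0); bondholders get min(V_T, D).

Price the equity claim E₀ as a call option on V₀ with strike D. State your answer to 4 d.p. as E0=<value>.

d₁ = [ln(V₀/D) + (r + σ²/2)T] / (σ√T)
   = [ln(336.9632/245.1849) + (0.0683 + 0.5·0.2556²)·2.9090] / (0.2556·√2.9090)
   = [0.317961 + 0.293709] / 0.435946 = 1.403087
d₂ = d₁ − σ√T = 1.403087 − 0.435946 = 0.967141
N(d₁) = 0.919705,  N(d₂) = 0.833263,  e^(−rT) = 0.819808
E₀ = V₀·N(d₁) − D·e^(−rT)·N(d₂)
   = 336.9632·0.919705 − 245.1849·0.819808·0.833263 = 142.416827

E0=142.4168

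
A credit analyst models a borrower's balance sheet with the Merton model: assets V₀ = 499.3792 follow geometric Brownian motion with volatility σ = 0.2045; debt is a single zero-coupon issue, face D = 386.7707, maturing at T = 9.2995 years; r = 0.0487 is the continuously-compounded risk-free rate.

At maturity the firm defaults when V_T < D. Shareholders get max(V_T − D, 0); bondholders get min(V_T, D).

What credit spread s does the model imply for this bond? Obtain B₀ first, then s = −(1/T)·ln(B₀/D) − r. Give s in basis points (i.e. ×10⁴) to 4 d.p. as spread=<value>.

spread=60.8024

d₁ = [ln(V₀/D) + (r + σ²/2)T] / (σ√T)
   = [ln(499.3792/386.7707) + (0.0487 + 0.5·0.2045²)·9.2995] / (0.2045·√9.2995)
   = [0.255534 + 0.647339] / 0.623624 = 1.447783
d₂ = d₁ − σ√T = 1.447783 − 0.623624 = 0.824159
N(d₁) = 0.926161,  N(d₂) = 0.795075,  e^(−rT) = 0.635791
E₀ = V₀·N(d₁) − D·e^(−rT)·N(d₂)
   = 499.3792·0.926161 − 386.7707·0.635791·0.795075 = 266.992407
B₀ = V₀ − E₀ = 499.3792 − 266.992407 = 232.386793
spread = −(1/T)·ln(B₀/D) − r = −(1/9.2995)·ln(232.386793/386.7707) − 0.0487 = 0.00608024
in basis points: 0.00608024 × 10⁴ = 60.8024 bp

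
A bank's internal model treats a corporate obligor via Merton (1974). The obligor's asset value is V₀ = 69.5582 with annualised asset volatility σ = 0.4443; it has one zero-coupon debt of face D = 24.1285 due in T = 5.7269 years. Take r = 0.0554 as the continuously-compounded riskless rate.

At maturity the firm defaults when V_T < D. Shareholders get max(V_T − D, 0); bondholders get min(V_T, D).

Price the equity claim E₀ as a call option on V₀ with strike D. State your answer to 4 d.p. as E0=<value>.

E0=53.5441

d₁ = [ln(V₀/D) + (r + σ²/2)T] / (σ√T)
   = [ln(69.5582/24.1285) + (0.0554 + 0.5·0.4443²)·5.7269] / (0.4443·√5.7269)
   = [1.058770 + 0.882522] / 1.063252 = 1.825807
d₂ = d₁ − σ√T = 1.825807 − 1.063252 = 0.762555
N(d₁) = 0.966060,  N(d₂) = 0.777136,  e^(−rT) = 0.728134
E₀ = V₀·N(d₁) − D·e^(−rT)·N(d₂)
   = 69.5582·0.966060 − 24.1285·0.728134·0.777136 = 53.544092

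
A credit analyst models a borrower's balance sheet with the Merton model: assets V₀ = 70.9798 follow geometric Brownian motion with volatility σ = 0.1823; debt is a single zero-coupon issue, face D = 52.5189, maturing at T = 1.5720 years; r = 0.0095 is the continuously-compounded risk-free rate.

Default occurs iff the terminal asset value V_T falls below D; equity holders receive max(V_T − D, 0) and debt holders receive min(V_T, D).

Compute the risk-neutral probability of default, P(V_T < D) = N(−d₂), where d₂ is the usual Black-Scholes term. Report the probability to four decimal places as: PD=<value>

d₁ = [ln(V₀/D) + (r + σ²/2)T] / (σ√T)
   = [ln(70.9798/52.5189) + (0.0095 + 0.5·0.1823²)·1.5720] / (0.1823·√1.5720)
   = [0.301222 + 0.041055] / 0.228567 = 1.497496
d₂ = d₁ − σ√T = 1.497496 − 0.228567 = 1.268929
risk-neutral PD = N(−d₂) = N(-1.268929) = 0.102233

PD=0.1022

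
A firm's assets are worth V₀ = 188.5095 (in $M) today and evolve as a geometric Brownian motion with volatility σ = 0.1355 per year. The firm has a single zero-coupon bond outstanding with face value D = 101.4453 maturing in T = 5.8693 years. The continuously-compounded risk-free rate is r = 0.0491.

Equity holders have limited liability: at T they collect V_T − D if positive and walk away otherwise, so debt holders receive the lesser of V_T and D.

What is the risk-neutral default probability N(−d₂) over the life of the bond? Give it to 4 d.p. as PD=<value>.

d₁ = [ln(V₀/D) + (r + σ²/2)T] / (σ√T)
   = [ln(188.5095/101.4453) + (0.0491 + 0.5·0.1355²)·5.8693] / (0.1355·√5.8693)
   = [0.619629 + 0.342064] / 0.328271 = 2.929568
d₂ = d₁ − σ√T = 2.929568 − 0.328271 = 2.601297
risk-neutral PD = N(−d₂) = N(-2.601297) = 0.004644

PD=0.0046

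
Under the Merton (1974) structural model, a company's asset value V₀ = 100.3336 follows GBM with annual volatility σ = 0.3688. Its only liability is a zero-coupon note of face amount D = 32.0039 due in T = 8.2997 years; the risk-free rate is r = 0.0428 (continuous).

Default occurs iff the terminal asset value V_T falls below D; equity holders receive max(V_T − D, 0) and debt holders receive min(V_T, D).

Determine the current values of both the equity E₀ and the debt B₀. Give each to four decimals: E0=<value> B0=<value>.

E0=79.5357 B0=20.7979

d₁ = [ln(V₀/D) + (r + σ²/2)T] / (σ√T)
   = [ln(100.3336/32.0039) + (0.0428 + 0.5·0.3688²)·8.2997] / (0.3688·√8.2997)
   = [1.142643 + 0.919663] / 1.062483 = 1.941024
d₂ = d₁ − σ√T = 1.941024 − 1.062483 = 0.878541
N(d₁) = 0.973872,  N(d₂) = 0.810175,  e^(−rT) = 0.701014
E₀ = V₀·N(d₁) − D·e^(−rT)·N(d₂)
   = 100.3336·0.973872 − 32.0039·0.701014·0.810175 = 79.535691
B₀ = V₀ − E₀ = 100.3336 − 79.535691 = 20.797909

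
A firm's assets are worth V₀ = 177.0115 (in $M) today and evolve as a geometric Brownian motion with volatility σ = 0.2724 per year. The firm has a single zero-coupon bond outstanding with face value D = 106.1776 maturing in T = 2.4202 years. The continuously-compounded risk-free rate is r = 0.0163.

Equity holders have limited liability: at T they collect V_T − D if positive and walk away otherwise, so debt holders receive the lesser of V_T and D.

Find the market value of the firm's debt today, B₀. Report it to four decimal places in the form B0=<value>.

d₁ = [ln(V₀/D) + (r + σ²/2)T] / (σ√T)
   = [ln(177.0115/106.1776) + (0.0163 + 0.5·0.2724²)·2.4202] / (0.2724·√2.4202)
   = [0.511102 + 0.129241] / 0.423772 = 1.511052
d₂ = d₁ − σ√T = 1.511052 − 0.423772 = 1.087280
N(d₁) = 0.934612,  N(d₂) = 0.861543,  e^(−rT) = 0.961319
E₀ = V₀·N(d₁) − D·e^(−rT)·N(d₂)
   = 177.0115·0.934612 − 106.1776·0.961319·0.861543 = 77.498968
B₀ = V₀ − E₀ = 177.0115 − 77.498968 = 99.512532

B0=99.5125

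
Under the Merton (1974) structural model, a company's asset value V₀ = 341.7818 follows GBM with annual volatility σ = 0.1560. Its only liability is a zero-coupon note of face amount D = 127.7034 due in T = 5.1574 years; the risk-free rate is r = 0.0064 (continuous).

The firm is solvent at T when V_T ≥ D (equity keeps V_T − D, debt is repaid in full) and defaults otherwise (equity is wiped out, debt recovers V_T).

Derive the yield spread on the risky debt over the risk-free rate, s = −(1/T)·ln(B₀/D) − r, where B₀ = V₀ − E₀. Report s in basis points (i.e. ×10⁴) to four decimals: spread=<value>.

d₁ = [ln(V₀/D) + (r + σ²/2)T] / (σ√T)
   = [ln(341.7818/127.7034) + (0.0064 + 0.5·0.1560²)·5.1574] / (0.1560·√5.1574)
   = [0.984462 + 0.095763] / 0.354275 = 3.049117
d₂ = d₁ − σ√T = 3.049117 − 0.354275 = 2.694843
N(d₁) = 0.998852,  N(d₂) = 0.996479,  e^(−rT) = 0.967531
E₀ = V₀·N(d₁) − D·e^(−rT)·N(d₂)
   = 341.7818·0.998852 − 127.7034·0.967531·0.996479 = 218.267582
B₀ = V₀ − E₀ = 341.7818 − 218.267582 = 123.514218
spread = −(1/T)·ln(B₀/D) − r = −(1/5.1574)·ln(123.514218/127.7034) − 0.0064 = 0.00006723
in basis points: 0.00006723 × 10⁴ = 0.6723 bp

spread=0.6723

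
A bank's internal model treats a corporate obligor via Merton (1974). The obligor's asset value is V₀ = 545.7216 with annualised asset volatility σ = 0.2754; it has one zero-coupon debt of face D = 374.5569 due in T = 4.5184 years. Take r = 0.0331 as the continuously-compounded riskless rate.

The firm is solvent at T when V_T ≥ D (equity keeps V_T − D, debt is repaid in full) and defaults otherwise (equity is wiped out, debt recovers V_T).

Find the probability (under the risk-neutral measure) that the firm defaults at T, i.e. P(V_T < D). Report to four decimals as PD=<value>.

PD=0.2724

d₁ = [ln(V₀/D) + (r + σ²/2)T] / (σ√T)
   = [ln(545.7216/374.5569) + (0.0331 + 0.5·0.2754²)·4.5184] / (0.2754·√4.5184)
   = [0.376365 + 0.320908] / 0.585405 = 1.191097
d₂ = d₁ − σ√T = 1.191097 − 0.585405 = 0.605692
risk-neutral PD = N(−d₂) = N(-0.605692) = 0.272360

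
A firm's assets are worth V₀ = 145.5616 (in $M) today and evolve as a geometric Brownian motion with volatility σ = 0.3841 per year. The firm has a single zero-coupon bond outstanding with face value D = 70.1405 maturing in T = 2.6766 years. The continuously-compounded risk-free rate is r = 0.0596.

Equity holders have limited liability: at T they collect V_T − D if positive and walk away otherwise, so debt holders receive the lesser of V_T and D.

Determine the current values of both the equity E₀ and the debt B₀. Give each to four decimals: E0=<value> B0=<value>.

E0=87.7685 B0=57.7931

d₁ = [ln(V₀/D) + (r + σ²/2)T] / (σ√T)
   = [ln(145.5616/70.1405) + (0.0596 + 0.5·0.3841²)·2.6766] / (0.3841·√2.6766)
   = [0.730099 + 0.356969] / 0.628400 = 1.729898
d₂ = d₁ − σ√T = 1.729898 − 0.628400 = 1.101498
N(d₁) = 0.958176,  N(d₂) = 0.864660,  e^(−rT) = 0.852548
E₀ = V₀·N(d₁) − D·e^(−rT)·N(d₂)
   = 145.5616·0.958176 − 70.1405·0.852548·0.864660 = 87.768509
B₀ = V₀ − E₀ = 145.5616 − 87.768509 = 57.793091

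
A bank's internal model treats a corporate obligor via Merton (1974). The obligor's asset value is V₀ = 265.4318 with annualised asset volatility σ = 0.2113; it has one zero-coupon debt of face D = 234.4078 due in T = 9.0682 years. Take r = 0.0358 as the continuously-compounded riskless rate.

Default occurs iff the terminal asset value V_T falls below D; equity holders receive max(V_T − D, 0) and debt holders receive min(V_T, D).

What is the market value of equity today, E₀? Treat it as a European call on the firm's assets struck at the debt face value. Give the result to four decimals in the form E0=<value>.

d₁ = [ln(V₀/D) + (r + σ²/2)T] / (σ√T)
   = [ln(265.4318/234.4078) + (0.0358 + 0.5·0.2113²)·9.0682] / (0.2113·√9.0682)
   = [0.124296 + 0.527079] / 0.636297 = 1.023695
d₂ = d₁ − σ√T = 1.023695 − 0.636297 = 0.387398
N(d₁) = 0.847010,  N(d₂) = 0.650769,  e^(−rT) = 0.722786
E₀ = V₀·N(d₁) − D·e^(−rT)·N(d₂)
   = 265.4318·0.847010 − 234.4078·0.722786·0.650769 = 114.565767

E0=114.5658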